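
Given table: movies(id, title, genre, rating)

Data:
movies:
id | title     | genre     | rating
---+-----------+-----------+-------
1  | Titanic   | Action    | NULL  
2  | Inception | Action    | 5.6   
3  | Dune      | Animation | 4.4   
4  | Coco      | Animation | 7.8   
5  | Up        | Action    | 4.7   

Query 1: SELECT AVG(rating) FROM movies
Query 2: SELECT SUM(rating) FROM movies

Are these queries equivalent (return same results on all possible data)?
No, not equivalent

Query 1 returns: [(5.625,)]
Query 2 returns: [(22.5,)]

Reason: AVG vs SUM give different aggregate values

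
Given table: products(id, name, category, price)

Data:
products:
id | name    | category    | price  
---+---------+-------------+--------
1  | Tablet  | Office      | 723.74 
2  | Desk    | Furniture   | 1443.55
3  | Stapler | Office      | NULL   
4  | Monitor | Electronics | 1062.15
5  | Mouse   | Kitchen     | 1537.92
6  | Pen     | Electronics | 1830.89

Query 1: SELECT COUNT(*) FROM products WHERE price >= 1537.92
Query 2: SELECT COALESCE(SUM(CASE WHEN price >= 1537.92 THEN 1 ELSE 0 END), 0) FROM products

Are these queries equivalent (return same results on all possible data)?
Yes, equivalent

Both queries return: [(2,)]

Reason: COUNT with WHERE vs conditional SUM (COALESCE handles empty-table NULL)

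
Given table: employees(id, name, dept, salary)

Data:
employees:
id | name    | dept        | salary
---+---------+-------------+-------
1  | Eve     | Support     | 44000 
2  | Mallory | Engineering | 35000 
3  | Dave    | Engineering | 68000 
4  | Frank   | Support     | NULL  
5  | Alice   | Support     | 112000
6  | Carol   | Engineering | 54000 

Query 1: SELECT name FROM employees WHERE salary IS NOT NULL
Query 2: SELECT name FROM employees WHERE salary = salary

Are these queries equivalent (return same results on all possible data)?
Yes, equivalent

Both queries return: [('Alice',), ('Carol',), ('Dave',), ('Eve',), ('Mallory',)]

Reason: IS NOT NULL vs self-equality (both exclude NULLs)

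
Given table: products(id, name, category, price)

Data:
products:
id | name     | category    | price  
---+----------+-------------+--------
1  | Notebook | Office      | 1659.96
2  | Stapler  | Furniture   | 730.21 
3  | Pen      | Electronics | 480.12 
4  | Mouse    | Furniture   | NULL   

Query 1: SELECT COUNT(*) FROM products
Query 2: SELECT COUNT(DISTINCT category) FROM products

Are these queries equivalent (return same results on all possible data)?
No, not equivalent

Query 1 returns: [(4,)]
Query 2 returns: [(3,)]

Reason: COUNT(*) counts rows, COUNT(DISTINCT category) counts unique categorys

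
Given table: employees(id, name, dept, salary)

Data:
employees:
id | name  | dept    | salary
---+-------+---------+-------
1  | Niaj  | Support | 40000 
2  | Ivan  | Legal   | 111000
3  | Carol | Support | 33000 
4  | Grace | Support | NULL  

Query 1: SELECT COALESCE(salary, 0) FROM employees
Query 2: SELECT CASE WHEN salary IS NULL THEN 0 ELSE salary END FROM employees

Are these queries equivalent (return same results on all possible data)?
Yes, equivalent

Both queries return: [(0,), (33000,), (40000,), (111000,)]

Reason: COALESCE vs CASE for NULL handling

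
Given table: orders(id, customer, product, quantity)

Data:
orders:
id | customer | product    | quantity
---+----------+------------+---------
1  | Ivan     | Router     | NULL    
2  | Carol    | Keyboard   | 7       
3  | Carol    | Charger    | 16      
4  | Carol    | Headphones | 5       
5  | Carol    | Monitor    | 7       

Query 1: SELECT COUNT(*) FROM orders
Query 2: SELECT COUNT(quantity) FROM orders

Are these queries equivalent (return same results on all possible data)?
No, not equivalent

Query 1 returns: [(5,)]
Query 2 returns: [(4,)]

Reason: COUNT(*) includes NULLs, COUNT(column) excludes them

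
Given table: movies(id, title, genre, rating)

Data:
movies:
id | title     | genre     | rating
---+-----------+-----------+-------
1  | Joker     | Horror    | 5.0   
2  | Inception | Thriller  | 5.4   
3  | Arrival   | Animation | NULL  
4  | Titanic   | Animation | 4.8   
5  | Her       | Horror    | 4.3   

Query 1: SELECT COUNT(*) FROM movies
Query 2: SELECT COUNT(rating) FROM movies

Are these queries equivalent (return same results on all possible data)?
No, not equivalent

Query 1 returns: [(5,)]
Query 2 returns: [(4,)]

Reason: COUNT(*) includes NULLs, COUNT(column) excludes them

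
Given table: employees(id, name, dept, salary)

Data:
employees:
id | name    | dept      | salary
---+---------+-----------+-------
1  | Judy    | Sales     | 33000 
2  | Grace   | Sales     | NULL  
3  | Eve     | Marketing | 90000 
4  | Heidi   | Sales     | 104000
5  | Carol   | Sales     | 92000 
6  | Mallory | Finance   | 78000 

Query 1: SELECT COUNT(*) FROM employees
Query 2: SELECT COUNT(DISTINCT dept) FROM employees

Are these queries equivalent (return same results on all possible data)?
No, not equivalent

Query 1 returns: [(6,)]
Query 2 returns: [(3,)]

Reason: COUNT(*) counts rows, COUNT(DISTINCT dept) counts unique depts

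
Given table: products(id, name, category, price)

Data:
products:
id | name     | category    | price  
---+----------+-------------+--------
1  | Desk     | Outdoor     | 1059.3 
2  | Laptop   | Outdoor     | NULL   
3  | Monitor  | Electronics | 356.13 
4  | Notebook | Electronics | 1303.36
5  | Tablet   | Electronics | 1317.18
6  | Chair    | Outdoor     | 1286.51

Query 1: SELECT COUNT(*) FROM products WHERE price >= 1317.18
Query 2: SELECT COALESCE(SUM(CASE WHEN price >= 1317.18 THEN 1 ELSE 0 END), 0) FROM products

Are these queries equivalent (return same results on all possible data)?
Yes, equivalent

Both queries return: [(1,)]

Reason: COUNT with WHERE vs conditional SUM (COALESCE handles empty-table NULL)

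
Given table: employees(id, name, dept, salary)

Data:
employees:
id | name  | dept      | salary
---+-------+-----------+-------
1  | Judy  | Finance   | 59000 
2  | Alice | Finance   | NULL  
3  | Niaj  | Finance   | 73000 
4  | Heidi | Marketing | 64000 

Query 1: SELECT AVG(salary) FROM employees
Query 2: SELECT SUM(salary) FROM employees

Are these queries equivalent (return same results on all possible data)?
No, not equivalent

Query 1 returns: [(65333.333333333336,)]
Query 2 returns: [(196000,)]

Reason: AVG vs SUM give different aggregate values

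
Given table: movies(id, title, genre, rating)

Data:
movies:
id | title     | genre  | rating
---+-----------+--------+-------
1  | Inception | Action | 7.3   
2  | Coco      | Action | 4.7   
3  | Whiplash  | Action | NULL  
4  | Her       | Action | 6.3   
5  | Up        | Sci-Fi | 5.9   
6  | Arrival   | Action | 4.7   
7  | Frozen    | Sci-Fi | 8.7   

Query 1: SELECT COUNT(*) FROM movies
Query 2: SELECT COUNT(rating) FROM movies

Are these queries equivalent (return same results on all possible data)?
No, not equivalent

Query 1 returns: [(7,)]
Query 2 returns: [(6,)]

Reason: COUNT(*) includes NULLs, COUNT(column) excludes them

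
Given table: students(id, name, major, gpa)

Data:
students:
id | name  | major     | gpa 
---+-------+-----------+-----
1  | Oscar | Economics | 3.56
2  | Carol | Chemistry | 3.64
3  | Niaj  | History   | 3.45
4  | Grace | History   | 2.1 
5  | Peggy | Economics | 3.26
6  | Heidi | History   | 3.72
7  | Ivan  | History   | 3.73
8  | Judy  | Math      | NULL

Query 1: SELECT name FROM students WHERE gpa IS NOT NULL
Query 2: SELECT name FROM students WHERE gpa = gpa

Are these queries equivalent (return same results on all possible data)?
Yes, equivalent

Both queries return: [('Carol',), ('Grace',), ('Heidi',), ('Ivan',), ('Niaj',), ('Oscar',), ('Peggy',)]

Reason: IS NOT NULL vs self-equality (both exclude NULLs)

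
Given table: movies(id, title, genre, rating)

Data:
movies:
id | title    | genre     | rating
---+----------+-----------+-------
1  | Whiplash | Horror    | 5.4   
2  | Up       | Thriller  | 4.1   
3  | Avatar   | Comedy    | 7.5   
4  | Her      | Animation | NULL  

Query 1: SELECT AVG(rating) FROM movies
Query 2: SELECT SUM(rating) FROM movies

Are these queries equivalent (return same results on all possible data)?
No, not equivalent

Query 1 returns: [(5.666666666666667,)]
Query 2 returns: [(17.0,)]

Reason: AVG vs SUM give different aggregate values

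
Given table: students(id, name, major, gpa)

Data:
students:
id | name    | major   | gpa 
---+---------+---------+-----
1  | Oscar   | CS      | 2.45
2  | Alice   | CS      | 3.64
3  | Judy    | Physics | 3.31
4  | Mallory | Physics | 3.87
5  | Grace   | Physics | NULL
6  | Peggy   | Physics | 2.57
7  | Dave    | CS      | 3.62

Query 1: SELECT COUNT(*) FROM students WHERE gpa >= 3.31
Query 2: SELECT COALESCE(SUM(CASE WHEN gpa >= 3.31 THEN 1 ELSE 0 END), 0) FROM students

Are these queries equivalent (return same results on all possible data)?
Yes, equivalent

Both queries return: [(4,)]

Reason: COUNT with WHERE vs conditional SUM (COALESCE handles empty-table NULL)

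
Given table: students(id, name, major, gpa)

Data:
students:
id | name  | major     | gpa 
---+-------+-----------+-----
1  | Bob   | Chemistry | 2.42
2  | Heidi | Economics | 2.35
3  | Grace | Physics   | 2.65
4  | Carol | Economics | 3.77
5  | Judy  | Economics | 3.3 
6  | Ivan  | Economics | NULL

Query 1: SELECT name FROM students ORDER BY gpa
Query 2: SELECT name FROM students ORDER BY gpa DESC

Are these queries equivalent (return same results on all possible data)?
No, not equivalent

Query 1 returns: [('Ivan',), ('Heidi',), ('Bob',), ('Grace',), ('Judy',), ('Carol',)]
Query 2 returns: [('Carol',), ('Judy',), ('Grace',), ('Bob',), ('Heidi',), ('Ivan',)]

Reason: ASC vs DESC gives opposite ordering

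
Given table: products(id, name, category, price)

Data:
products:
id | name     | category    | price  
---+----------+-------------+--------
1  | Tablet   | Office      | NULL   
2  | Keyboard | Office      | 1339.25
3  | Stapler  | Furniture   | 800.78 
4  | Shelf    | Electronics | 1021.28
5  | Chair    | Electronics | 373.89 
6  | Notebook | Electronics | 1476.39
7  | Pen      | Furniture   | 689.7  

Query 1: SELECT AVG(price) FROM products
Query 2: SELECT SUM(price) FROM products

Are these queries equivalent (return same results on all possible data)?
No, not equivalent

Query 1 returns: [(950.215,)]
Query 2 returns: [(5701.29,)]

Reason: AVG vs SUM give different aggregate values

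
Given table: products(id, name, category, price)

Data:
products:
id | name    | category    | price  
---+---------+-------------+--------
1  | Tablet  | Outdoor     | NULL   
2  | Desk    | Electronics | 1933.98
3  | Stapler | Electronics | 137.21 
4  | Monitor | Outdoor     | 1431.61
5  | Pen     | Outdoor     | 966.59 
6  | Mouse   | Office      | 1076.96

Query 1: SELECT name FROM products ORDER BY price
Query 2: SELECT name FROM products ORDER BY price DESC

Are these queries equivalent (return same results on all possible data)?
No, not equivalent

Query 1 returns: [('Tablet',), ('Stapler',), ('Pen',), ('Mouse',), ('Monitor',), ('Desk',)]
Query 2 returns: [('Desk',), ('Monitor',), ('Mouse',), ('Pen',), ('Stapler',), ('Tablet',)]

Reason: ASC vs DESC gives opposite ordering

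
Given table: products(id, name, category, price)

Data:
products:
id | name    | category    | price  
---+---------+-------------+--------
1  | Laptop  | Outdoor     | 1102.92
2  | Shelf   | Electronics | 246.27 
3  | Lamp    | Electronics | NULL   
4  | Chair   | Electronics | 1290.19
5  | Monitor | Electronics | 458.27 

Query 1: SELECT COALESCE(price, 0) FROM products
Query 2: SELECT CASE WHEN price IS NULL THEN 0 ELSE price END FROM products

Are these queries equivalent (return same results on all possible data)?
Yes, equivalent

Both queries return: [(0,), (246.27,), (458.27,), (1102.92,), (1290.19,)]

Reason: COALESCE vs CASE for NULL handling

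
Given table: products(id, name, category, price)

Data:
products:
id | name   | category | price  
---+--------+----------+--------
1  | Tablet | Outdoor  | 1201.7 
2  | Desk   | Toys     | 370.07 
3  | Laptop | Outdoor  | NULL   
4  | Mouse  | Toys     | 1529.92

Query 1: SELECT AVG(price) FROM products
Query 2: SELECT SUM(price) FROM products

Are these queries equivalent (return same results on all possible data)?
No, not equivalent

Query 1 returns: [(1033.8966666666668,)]
Query 2 returns: [(3101.69,)]

Reason: AVG vs SUM give different aggregate values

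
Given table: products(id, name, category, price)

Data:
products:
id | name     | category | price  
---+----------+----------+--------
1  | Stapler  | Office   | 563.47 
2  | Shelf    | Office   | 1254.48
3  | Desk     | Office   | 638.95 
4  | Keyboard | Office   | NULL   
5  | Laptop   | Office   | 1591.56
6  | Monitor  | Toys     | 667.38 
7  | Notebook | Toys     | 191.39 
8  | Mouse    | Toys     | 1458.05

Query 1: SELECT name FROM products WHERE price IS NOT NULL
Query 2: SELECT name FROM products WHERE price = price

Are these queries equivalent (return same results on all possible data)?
Yes, equivalent

Both queries return: [('Desk',), ('Laptop',), ('Monitor',), ('Mouse',), ('Notebook',), ('Shelf',), ('Stapler',)]

Reason: IS NOT NULL vs self-equality (both exclude NULLs)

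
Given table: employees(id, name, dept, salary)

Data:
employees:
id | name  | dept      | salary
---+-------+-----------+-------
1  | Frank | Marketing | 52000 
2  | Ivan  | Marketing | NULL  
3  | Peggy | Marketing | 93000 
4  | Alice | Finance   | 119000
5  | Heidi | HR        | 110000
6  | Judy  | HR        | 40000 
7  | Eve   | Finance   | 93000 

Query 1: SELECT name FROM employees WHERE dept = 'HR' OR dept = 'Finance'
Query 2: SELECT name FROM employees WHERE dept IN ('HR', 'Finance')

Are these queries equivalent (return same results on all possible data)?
Yes, equivalent

Both queries return: [('Alice',), ('Eve',), ('Heidi',), ('Judy',)]

Reason: OR vs IN are equivalent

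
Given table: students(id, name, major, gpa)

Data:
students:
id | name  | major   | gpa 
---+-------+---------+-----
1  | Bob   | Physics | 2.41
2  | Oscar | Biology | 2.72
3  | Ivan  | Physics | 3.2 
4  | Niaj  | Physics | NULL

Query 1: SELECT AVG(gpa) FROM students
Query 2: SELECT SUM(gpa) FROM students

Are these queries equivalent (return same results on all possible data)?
No, not equivalent

Query 1 returns: [(2.776666666666667,)]
Query 2 returns: [(8.33,)]

Reason: AVG vs SUM give different aggregate values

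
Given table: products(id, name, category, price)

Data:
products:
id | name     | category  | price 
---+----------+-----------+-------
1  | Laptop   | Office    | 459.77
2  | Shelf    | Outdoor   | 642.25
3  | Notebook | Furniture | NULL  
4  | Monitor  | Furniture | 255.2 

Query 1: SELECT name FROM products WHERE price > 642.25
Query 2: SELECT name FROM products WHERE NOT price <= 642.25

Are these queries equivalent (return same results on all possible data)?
Yes, equivalent

Both queries return: []

Reason: Both filter price > 642.25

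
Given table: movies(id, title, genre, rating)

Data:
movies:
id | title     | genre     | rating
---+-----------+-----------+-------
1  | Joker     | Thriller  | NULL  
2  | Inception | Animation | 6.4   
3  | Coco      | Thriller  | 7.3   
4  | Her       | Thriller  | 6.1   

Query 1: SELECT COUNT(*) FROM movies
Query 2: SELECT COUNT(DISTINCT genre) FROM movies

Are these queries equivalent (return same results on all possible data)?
No, not equivalent

Query 1 returns: [(4,)]
Query 2 returns: [(2,)]

Reason: COUNT(*) counts rows, COUNT(DISTINCT genre) counts unique genres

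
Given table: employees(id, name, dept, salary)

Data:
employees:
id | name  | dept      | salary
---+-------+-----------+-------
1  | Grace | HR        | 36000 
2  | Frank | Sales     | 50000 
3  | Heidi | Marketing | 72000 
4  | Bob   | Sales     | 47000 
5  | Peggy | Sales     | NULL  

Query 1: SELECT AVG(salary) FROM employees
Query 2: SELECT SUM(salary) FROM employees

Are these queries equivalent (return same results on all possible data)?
No, not equivalent

Query 1 returns: [(51250.0,)]
Query 2 returns: [(205000,)]

Reason: AVG vs SUM give different aggregate values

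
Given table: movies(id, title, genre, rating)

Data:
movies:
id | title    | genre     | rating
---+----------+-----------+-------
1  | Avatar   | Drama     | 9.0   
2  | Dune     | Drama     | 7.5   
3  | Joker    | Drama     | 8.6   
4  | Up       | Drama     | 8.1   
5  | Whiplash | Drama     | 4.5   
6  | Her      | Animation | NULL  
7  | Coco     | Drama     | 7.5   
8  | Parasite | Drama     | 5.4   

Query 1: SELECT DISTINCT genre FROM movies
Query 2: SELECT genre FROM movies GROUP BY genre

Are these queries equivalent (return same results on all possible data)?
Yes, equivalent

Both queries return: [('Animation',), ('Drama',)]

Reason: Both get unique genres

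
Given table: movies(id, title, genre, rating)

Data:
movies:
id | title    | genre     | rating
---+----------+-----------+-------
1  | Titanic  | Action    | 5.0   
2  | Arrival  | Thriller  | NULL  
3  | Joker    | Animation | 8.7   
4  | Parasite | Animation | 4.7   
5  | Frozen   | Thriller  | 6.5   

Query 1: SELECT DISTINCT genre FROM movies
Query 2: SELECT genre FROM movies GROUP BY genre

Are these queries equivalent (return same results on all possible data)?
Yes, equivalent

Both queries return: [('Action',), ('Animation',), ('Thriller',)]

Reason: Both get unique genres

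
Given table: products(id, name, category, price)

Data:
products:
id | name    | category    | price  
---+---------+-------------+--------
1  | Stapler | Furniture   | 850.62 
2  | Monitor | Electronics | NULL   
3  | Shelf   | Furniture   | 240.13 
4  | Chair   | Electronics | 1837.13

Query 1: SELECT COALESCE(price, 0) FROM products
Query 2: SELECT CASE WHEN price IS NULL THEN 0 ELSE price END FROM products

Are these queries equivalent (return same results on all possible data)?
Yes, equivalent

Both queries return: [(0,), (240.13,), (850.62,), (1837.13,)]

Reason: COALESCE vs CASE for NULL handling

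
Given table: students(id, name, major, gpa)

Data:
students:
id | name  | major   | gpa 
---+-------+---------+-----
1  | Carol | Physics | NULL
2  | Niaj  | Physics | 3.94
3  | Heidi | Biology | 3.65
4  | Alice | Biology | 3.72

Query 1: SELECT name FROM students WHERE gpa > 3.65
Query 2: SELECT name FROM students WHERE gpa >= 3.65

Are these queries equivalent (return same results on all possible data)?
No, not equivalent

Query 1 returns: [('Niaj',), ('Alice',)]
Query 2 returns: [('Niaj',), ('Heidi',), ('Alice',)]

Reason: > vs >= gives different results when gpa = 3.65 exists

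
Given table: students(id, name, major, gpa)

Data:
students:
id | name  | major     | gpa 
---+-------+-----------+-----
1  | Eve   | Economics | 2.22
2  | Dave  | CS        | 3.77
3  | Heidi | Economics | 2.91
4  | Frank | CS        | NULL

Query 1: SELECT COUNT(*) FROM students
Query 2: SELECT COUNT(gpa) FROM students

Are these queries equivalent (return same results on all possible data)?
No, not equivalent

Query 1 returns: [(4,)]
Query 2 returns: [(3,)]

Reason: COUNT(*) includes NULLs, COUNT(column) excludes them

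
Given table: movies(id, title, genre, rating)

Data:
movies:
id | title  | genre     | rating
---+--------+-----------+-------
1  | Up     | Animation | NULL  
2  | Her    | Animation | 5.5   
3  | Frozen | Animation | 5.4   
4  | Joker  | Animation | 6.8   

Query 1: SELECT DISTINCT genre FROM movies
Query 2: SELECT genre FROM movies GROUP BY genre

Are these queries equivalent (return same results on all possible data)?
Yes, equivalent

Both queries return: [('Animation',)]

Reason: Both get unique genres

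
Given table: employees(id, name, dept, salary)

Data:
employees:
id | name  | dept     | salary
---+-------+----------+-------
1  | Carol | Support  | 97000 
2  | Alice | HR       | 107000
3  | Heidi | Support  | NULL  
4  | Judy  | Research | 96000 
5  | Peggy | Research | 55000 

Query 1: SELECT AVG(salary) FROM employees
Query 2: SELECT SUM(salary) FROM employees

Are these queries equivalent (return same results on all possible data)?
No, not equivalent

Query 1 returns: [(88750.0,)]
Query 2 returns: [(355000,)]

Reason: AVG vs SUM give different aggregate values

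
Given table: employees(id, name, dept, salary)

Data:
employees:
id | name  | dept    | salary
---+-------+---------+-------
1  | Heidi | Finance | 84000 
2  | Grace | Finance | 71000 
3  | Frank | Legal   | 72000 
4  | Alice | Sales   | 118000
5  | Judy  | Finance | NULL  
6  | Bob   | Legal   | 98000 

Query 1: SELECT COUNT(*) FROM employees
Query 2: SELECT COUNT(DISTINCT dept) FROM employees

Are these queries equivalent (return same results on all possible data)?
No, not equivalent

Query 1 returns: [(6,)]
Query 2 returns: [(3,)]

Reason: COUNT(*) counts rows, COUNT(DISTINCT dept) counts unique depts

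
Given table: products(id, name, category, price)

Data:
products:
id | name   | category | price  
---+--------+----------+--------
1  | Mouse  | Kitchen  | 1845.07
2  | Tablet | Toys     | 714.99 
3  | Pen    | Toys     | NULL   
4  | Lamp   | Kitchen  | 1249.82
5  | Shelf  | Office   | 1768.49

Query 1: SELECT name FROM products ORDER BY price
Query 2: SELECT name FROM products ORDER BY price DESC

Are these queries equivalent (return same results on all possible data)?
No, not equivalent

Query 1 returns: [('Pen',), ('Tablet',), ('Lamp',), ('Shelf',), ('Mouse',)]
Query 2 returns: [('Mouse',), ('Shelf',), ('Lamp',), ('Tablet',), ('Pen',)]

Reason: ASC vs DESC gives opposite ordering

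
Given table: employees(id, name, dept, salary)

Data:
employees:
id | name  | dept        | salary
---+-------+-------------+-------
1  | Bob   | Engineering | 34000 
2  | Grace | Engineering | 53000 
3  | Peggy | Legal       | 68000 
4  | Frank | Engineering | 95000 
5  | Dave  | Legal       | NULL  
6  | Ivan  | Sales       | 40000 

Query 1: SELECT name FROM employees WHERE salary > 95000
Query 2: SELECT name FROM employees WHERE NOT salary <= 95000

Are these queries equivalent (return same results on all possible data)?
Yes, equivalent

Both queries return: []

Reason: Both filter salary > 95000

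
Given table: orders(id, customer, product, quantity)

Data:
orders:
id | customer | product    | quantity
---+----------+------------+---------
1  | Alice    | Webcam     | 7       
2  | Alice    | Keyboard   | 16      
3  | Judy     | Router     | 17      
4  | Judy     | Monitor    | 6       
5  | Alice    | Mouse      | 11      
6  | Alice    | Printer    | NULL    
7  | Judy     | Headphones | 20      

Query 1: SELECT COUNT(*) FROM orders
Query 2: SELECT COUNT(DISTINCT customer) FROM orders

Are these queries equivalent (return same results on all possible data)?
No, not equivalent

Query 1 returns: [(7,)]
Query 2 returns: [(2,)]

Reason: COUNT(*) counts rows, COUNT(DISTINCT customer) counts unique customers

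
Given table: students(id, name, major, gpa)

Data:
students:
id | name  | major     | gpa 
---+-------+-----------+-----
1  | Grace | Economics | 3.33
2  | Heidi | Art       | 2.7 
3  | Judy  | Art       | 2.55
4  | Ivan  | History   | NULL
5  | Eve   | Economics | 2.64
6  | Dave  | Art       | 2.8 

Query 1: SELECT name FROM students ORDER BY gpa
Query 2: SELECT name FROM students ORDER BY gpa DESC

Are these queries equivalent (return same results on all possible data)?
No, not equivalent

Query 1 returns: [('Ivan',), ('Judy',), ('Eve',), ('Heidi',), ('Dave',), ('Grace',)]
Query 2 returns: [('Grace',), ('Dave',), ('Heidi',), ('Eve',), ('Judy',), ('Ivan',)]

Reason: ASC vs DESC gives opposite ordering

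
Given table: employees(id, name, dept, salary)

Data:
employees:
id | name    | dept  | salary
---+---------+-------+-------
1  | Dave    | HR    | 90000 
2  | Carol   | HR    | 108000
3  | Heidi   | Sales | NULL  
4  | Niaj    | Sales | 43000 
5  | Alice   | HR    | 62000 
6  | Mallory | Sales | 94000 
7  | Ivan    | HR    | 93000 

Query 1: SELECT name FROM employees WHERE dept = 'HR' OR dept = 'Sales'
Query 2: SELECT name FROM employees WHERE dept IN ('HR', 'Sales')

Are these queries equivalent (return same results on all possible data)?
Yes, equivalent

Both queries return: [('Alice',), ('Carol',), ('Dave',), ('Heidi',), ('Ivan',), ('Mallory',), ('Niaj',)]

Reason: OR vs IN are equivalent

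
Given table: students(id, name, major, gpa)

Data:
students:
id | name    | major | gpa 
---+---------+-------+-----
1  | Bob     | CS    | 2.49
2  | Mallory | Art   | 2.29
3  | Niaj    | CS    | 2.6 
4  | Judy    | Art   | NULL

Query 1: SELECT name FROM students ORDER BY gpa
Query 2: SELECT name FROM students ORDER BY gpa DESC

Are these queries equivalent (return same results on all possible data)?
No, not equivalent

Query 1 returns: [('Judy',), ('Mallory',), ('Bob',), ('Niaj',)]
Query 2 returns: [('Niaj',), ('Bob',), ('Mallory',), ('Judy',)]

Reason: ASC vs DESC gives opposite ordering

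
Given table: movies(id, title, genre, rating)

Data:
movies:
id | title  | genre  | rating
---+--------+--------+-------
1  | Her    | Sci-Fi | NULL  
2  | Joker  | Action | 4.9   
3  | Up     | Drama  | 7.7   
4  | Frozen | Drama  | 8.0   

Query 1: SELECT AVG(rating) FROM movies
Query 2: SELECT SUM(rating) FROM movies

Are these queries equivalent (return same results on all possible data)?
No, not equivalent

Query 1 returns: [(6.866666666666667,)]
Query 2 returns: [(20.6,)]

Reason: AVG vs SUM give different aggregate values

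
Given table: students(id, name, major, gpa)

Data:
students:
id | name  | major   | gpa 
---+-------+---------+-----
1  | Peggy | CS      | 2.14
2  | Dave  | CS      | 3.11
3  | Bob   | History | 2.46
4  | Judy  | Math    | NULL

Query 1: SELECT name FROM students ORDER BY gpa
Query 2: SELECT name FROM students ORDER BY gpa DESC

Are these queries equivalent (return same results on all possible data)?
No, not equivalent

Query 1 returns: [('Judy',), ('Peggy',), ('Bob',), ('Dave',)]
Query 2 returns: [('Dave',), ('Bob',), ('Peggy',), ('Judy',)]

Reason: ASC vs DESC gives opposite ordering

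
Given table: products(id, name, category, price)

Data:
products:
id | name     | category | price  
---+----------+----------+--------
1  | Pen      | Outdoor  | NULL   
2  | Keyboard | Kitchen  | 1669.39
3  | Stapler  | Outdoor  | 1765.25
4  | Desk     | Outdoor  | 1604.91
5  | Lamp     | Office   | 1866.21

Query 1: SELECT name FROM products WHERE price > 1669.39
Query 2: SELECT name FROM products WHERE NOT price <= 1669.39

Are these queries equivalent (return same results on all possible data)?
Yes, equivalent

Both queries return: [('Lamp',), ('Stapler',)]

Reason: Both filter price > 1669.39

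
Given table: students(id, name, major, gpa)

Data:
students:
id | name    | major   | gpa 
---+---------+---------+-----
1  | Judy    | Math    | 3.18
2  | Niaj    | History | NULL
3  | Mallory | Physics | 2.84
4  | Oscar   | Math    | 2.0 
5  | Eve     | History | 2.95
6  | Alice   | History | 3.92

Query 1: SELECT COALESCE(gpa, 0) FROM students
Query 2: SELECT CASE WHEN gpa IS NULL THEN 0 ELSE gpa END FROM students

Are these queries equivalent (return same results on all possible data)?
Yes, equivalent

Both queries return: [(0,), (2.0,), (2.84,), (2.95,), (3.18,), (3.92,)]

Reason: COALESCE vs CASE for NULL handling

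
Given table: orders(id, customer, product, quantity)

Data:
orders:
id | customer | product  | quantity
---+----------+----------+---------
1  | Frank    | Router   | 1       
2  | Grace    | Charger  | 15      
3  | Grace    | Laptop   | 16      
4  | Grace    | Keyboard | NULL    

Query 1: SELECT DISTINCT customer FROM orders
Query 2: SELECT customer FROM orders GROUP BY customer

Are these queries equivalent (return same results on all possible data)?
Yes, equivalent

Both queries return: [('Frank',), ('Grace',)]

Reason: Both get unique customers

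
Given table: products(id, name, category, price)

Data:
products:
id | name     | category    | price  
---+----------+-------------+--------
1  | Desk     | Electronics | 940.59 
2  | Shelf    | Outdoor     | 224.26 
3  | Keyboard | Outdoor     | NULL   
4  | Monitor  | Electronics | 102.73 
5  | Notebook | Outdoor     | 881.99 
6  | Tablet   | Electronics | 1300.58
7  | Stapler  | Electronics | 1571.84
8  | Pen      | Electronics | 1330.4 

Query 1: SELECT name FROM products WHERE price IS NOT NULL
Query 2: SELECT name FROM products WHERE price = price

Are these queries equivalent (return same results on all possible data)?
Yes, equivalent

Both queries return: [('Desk',), ('Monitor',), ('Notebook',), ('Pen',), ('Shelf',), ('Stapler',), ('Tablet',)]

Reason: IS NOT NULL vs self-equality (both exclude NULLs)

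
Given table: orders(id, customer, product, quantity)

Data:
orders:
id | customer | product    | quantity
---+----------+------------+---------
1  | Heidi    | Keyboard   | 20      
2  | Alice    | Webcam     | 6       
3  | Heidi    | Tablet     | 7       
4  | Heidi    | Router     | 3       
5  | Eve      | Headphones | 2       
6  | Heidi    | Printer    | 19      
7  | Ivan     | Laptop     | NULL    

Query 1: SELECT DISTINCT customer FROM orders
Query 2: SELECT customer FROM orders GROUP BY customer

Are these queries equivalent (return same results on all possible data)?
Yes, equivalent

Both queries return: [('Alice',), ('Eve',), ('Heidi',), ('Ivan',)]

Reason: Both get unique customers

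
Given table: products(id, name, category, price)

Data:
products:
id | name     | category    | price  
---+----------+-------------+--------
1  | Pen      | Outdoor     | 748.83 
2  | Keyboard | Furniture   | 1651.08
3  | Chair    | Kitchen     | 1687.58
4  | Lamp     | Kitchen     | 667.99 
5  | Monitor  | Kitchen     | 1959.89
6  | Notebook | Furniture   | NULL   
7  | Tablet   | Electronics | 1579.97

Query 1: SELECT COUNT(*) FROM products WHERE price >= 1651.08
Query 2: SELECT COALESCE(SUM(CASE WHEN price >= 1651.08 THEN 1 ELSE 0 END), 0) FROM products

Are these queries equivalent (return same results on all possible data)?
Yes, equivalent

Both queries return: [(3,)]

Reason: COUNT with WHERE vs conditional SUM (COALESCE handles empty-table NULL)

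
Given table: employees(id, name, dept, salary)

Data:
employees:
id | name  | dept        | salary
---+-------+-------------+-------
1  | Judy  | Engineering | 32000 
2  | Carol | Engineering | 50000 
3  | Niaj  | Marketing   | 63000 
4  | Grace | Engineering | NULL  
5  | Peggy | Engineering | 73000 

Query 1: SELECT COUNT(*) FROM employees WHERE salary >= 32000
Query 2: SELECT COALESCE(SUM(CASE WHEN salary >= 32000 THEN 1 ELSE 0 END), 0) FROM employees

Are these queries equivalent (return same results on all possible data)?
Yes, equivalent

Both queries return: [(4,)]

Reason: COUNT with WHERE vs conditional SUM (COALESCE handles empty-table NULL)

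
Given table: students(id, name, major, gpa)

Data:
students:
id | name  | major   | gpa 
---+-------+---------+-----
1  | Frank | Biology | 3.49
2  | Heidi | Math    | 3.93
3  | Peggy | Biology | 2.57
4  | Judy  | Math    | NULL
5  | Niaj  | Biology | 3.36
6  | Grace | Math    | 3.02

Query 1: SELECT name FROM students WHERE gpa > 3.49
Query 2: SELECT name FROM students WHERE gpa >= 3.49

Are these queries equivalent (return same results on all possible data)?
No, not equivalent

Query 1 returns: [('Heidi',)]
Query 2 returns: [('Frank',), ('Heidi',)]

Reason: > vs >= gives different results when gpa = 3.49 exists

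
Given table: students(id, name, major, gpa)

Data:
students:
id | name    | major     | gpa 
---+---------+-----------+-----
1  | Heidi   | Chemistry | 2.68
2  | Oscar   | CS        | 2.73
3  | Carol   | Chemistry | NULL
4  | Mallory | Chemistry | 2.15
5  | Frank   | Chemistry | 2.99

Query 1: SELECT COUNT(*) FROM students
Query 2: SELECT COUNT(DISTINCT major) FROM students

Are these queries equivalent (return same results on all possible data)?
No, not equivalent

Query 1 returns: [(5,)]
Query 2 returns: [(2,)]

Reason: COUNT(*) counts rows, COUNT(DISTINCT major) counts unique majors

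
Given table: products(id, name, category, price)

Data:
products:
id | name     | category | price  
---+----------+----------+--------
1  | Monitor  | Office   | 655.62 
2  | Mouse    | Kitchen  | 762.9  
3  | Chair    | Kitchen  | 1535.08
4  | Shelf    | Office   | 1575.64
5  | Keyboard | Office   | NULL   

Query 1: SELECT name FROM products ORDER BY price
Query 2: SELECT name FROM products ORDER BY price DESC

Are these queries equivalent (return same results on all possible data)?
No, not equivalent

Query 1 returns: [('Keyboard',), ('Monitor',), ('Mouse',), ('Chair',), ('Shelf',)]
Query 2 returns: [('Shelf',), ('Chair',), ('Mouse',), ('Monitor',), ('Keyboard',)]

Reason: ASC vs DESC gives opposite ordering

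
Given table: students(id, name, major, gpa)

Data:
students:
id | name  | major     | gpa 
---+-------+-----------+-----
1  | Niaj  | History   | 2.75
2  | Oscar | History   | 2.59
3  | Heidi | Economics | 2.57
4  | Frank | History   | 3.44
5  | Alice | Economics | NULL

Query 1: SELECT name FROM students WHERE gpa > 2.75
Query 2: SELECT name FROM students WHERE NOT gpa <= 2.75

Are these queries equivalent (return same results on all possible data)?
Yes, equivalent

Both queries return: [('Frank',)]

Reason: Both filter gpa > 2.75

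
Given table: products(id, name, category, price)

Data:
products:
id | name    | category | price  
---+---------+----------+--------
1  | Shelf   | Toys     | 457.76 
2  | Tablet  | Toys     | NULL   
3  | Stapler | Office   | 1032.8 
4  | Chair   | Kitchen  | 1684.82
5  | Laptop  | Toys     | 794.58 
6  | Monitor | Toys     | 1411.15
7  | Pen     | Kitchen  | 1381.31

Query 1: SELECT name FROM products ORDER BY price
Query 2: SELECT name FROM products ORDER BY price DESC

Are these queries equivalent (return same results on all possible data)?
No, not equivalent

Query 1 returns: [('Tablet',), ('Shelf',), ('Laptop',), ('Stapler',), ('Pen',), ('Monitor',), ('Chair',)]
Query 2 returns: [('Chair',), ('Monitor',), ('Pen',), ('Stapler',), ('Laptop',), ('Shelf',), ('Tablet',)]

Reason: ASC vs DESC gives opposite ordering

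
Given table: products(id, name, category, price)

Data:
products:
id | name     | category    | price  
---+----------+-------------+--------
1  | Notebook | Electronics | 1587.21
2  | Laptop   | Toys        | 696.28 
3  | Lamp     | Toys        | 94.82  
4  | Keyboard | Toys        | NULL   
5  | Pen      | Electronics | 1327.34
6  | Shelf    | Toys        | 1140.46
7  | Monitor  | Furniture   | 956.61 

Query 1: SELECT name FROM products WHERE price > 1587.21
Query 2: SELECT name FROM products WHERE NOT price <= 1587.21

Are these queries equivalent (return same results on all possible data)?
Yes, equivalent

Both queries return: []

Reason: Both filter price > 1587.21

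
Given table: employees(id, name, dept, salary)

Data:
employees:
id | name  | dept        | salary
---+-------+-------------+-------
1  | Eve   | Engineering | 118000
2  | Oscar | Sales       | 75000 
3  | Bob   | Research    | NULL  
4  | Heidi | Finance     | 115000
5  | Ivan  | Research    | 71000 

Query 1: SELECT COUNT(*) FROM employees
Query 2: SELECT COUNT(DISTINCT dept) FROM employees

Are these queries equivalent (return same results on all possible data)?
No, not equivalent

Query 1 returns: [(5,)]
Query 2 returns: [(4,)]

Reason: COUNT(*) counts rows, COUNT(DISTINCT dept) counts unique depts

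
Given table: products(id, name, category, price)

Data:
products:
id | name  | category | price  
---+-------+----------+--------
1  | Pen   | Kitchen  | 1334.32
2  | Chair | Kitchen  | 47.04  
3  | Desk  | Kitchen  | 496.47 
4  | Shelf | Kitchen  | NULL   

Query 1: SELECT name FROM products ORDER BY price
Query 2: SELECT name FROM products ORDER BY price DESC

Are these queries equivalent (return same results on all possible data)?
No, not equivalent

Query 1 returns: [('Shelf',), ('Chair',), ('Desk',), ('Pen',)]
Query 2 returns: [('Pen',), ('Desk',), ('Chair',), ('Shelf',)]

Reason: ASC vs DESC gives opposite ordering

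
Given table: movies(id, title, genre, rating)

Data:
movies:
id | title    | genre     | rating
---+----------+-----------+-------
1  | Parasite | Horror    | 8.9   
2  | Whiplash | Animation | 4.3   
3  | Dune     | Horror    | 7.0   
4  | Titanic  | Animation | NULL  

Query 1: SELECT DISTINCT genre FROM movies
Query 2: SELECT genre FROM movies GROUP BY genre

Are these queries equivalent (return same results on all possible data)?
Yes, equivalent

Both queries return: [('Animation',), ('Horror',)]

Reason: Both get unique genres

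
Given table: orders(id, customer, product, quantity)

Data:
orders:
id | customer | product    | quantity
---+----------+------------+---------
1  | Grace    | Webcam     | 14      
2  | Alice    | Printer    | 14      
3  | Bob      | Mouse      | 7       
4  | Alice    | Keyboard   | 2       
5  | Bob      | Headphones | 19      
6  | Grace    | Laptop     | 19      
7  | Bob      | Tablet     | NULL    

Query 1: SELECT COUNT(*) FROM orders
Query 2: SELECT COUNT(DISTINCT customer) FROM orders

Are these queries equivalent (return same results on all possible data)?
No, not equivalent

Query 1 returns: [(7,)]
Query 2 returns: [(3,)]

Reason: COUNT(*) counts rows, COUNT(DISTINCT customer) counts unique customers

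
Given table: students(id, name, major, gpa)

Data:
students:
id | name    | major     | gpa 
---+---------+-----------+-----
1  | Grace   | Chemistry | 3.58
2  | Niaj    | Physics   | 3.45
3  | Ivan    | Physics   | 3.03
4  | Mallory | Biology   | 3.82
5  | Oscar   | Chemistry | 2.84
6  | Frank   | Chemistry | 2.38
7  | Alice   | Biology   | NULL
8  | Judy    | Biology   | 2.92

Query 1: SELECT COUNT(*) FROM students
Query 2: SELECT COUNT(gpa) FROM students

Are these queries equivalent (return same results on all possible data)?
No, not equivalent

Query 1 returns: [(8,)]
Query 2 returns: [(7,)]

Reason: COUNT(*) includes NULLs, COUNT(column) excludes them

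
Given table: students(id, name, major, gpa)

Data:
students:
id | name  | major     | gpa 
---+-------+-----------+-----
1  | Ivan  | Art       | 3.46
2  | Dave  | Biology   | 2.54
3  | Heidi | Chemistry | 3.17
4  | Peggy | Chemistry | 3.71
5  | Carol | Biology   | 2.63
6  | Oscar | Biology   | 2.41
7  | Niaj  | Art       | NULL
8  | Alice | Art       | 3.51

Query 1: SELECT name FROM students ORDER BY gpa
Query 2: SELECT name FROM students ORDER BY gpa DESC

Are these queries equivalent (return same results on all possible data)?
No, not equivalent

Query 1 returns: [('Niaj',), ('Oscar',), ('Dave',), ('Carol',), ('Heidi',), ('Ivan',), ('Alice',), ('Peggy',)]
Query 2 returns: [('Peggy',), ('Alice',), ('Ivan',), ('Heidi',), ('Carol',), ('Dave',), ('Oscar',), ('Niaj',)]

Reason: ASC vs DESC gives opposite ordering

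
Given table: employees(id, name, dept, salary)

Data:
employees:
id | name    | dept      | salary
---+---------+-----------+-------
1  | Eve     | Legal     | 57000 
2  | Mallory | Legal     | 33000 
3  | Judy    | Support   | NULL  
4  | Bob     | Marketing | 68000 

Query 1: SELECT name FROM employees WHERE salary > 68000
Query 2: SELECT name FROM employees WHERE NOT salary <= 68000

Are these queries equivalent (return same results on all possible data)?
Yes, equivalent

Both queries return: []

Reason: Both filter salary > 68000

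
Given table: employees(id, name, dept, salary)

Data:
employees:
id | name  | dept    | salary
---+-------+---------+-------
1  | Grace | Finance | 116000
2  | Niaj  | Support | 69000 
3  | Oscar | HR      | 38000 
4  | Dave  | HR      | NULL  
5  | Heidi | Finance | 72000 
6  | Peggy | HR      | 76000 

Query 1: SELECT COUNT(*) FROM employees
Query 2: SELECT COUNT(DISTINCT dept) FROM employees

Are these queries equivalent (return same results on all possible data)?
No, not equivalent

Query 1 returns: [(6,)]
Query 2 returns: [(3,)]

Reason: COUNT(*) counts rows, COUNT(DISTINCT dept) counts unique depts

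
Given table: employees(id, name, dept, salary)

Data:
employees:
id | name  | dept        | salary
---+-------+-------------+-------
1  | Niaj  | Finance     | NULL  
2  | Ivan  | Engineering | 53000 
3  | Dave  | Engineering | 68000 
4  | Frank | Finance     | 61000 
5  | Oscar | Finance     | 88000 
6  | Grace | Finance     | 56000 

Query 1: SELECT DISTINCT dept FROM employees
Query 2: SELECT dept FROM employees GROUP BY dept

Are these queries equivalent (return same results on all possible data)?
Yes, equivalent

Both queries return: [('Engineering',), ('Finance',)]

Reason: Both get unique depts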